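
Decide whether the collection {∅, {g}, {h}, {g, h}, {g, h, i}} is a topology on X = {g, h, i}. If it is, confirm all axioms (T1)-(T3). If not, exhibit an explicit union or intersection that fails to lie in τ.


τ IS a topology on X.

Axiom (T1): ∅ ∈ τ? Yes; X ∈ τ? Yes.
Axiom (T2/T3): check pairwise unions and intersections of members of τ.
All pairwise intersections and unions checked — each lies in τ. Therefore τ satisfies (T1), (T2), (T3): it IS a topology on X.


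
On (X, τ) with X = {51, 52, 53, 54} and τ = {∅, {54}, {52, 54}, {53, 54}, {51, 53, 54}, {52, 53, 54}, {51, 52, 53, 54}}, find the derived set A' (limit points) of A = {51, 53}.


A' = {51}

For each x ∈ X, list the open sets U ∈ τ with x ∈ U, then check whether U ∩ (A ∖ {x}) ≠ ∅ for every such U.
  x = 51: opens ∋ x are {51, 53, 54}, {51, 52, 53, 54}; each meets A ∖ {51}, so x IS a limit point.
  x = 52: open {52, 54} ∋ x has {52, 54} ∩ (A ∖ {52}) = ∅, so x is NOT a limit point.
  x = 53: open {53, 54} ∋ x has {53, 54} ∩ (A ∖ {53}) = ∅, so x is NOT a limit point.
  x = 54: open {54} ∋ x has {54} ∩ (A ∖ {54}) = ∅, so x is NOT a limit point.
Collecting: A' = {51}.


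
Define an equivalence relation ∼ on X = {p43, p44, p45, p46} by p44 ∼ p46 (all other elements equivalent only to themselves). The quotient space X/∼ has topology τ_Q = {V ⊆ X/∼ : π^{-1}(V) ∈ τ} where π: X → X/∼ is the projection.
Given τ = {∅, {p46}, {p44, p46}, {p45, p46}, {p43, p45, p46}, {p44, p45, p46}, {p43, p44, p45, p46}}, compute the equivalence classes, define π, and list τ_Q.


X/∼ = {[p43], [p44=p46], [p45]}; |τ_Q| = 4.

Equivalence classes: [p43], [p44=p46], [p45].
Quotient map π: X → X/∼ sends p43 ↦ [p43], p44 ↦ [p44=p46], p45 ↦ [p45], p46 ↦ [p44=p46].
For each subset V ⊆ X/∼, compute π^{-1}(V) ⊆ X and check whether π^{-1}(V) ∈ τ. V is open in τ_Q iff π^{-1}(V) ∈ τ.
  V = {}: π^{-1}(V) = ∅ ∈ τ ✓.
  V = {[p43]}: π^{-1}(V) = {p43} ∉ τ ✗.
  V = {[p44=p46]}: π^{-1}(V) = {p44, p46} ∈ τ ✓.
  V = {[p43], [p44=p46]}: π^{-1}(V) = {p43, p44, p46} ∉ τ ✗.
  V = {[p45]}: π^{-1}(V) = {p45} ∉ τ ✗.
  V = {[p43], [p45]}: π^{-1}(V) = {p43, p45} ∉ τ ✗.
  V = {[p44=p46], [p45]}: π^{-1}(V) = {p44, p45, p46} ∈ τ ✓.
  V = {[p43], [p44=p46], [p45]}: π^{-1}(V) = {p43, p44, p45, p46} ∈ τ ✓.
Open sets in the quotient: τ_Q = {{}, {[p44=p46]}, {[p44=p46], [p45]}, {[p43], [p44=p46], [p45]}} (4 elements).


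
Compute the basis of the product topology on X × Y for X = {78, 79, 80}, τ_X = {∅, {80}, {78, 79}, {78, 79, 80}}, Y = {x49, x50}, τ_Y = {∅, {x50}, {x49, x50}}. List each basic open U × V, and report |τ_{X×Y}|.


Basis B = {∅ × ∅, {80} × {x50}, {78, 79} × {x50}, {80} × {x49, x50}, {78, 79, 80} × {x50}, {78, 79} × {x49, x50}, {78, 79, 80} × {x49, x50}}; |τ_{X×Y}| = 9.

Enumerate products U × V with U ∈ τ_X, V ∈ τ_Y (deduplicated):
  ∅ × ∅ = {} (∅)
  {80} × {x50} = {(80,x50)}
  {78, 79} × {x50} = {(78,x50), (79,x50)}
  {80} × {x49, x50} = {(80,x49), (80,x50)}
  {78, 79, 80} × {x50} = {(78,x50), (79,x50), (80,x50)}
  {78, 79} × {x49, x50} = {(78,x49), (78,x50), (79,x49), (79,x50)}
  {78, 79, 80} × {x49, x50} = {(78,x49), (78,x50), (79,x49), (79,x50), (80,x49), (80,x50)}
These 7 distinct sets form the basis B.
Close under arbitrary unions to get τ_{X×Y}; counting gives |τ_{X×Y}| = 9.


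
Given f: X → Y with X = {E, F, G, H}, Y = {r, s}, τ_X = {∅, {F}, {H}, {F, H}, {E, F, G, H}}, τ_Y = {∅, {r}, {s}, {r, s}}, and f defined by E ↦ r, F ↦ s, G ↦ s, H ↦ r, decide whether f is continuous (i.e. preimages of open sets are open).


f is NOT continuous.

Compute f^{-1}(U) for each U ∈ τ_Y:
  U = ∅: f^{-1}(U) = ∅ ∈ τ_X ✓.
  U = {r}: f^{-1}(U) = {E, H} ∉ τ_X ✗.
  U = {s}: f^{-1}(U) = {F, G} ∉ τ_X ✗.
  U = {r, s}: f^{-1}(U) = {E, F, G, H} ∈ τ_X ✓.
Found U = {r} with f^{-1}(U) = {E, H} not in τ_X. Therefore f is NOT continuous.


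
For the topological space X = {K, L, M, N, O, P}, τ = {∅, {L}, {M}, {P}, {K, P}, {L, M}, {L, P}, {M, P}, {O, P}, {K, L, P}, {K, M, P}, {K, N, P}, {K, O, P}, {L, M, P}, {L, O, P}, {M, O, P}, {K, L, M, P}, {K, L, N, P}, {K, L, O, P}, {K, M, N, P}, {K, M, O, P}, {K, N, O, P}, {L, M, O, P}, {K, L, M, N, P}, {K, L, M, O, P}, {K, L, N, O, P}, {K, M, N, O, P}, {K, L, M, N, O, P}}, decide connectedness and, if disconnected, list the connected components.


(X, τ) is disconnected; components = [{L}, {M}, {K, N, O, P}].

Find clopen sets (U ∈ τ with X ∖ U ∈ τ):
  U = ∅, X ∖ U = {K, L, M, N, O, P} — both open, so U is clopen.
  U = {L}, X ∖ U = {K, M, N, O, P} — both open, so U is clopen.
  U = {M}, X ∖ U = {K, L, N, O, P} — both open, so U is clopen.
  U = {L, M}, X ∖ U = {K, N, O, P} — both open, so U is clopen.
  U = {K, N, O, P}, X ∖ U = {L, M} — both open, so U is clopen.
  U = {K, L, N, O, P}, X ∖ U = {M} — both open, so U is clopen.
  U = {K, M, N, O, P}, X ∖ U = {L} — both open, so U is clopen.
  U = {K, L, M, N, O, P}, X ∖ U = ∅ — both open, so U is clopen.
Nontrivial clopen(s) exist: e.g. {K, M, N, O, P}. So (X, τ) is disconnected.
Compute connected components by grouping points that agree on all clopens:
  component: {L}
  component: {M}
  component: {K, N, O, P}


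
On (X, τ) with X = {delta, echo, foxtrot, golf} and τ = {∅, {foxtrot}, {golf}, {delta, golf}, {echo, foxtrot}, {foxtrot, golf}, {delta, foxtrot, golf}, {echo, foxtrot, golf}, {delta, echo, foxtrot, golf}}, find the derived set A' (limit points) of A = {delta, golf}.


A' = {delta}

For each x ∈ X, list the open sets U ∈ τ with x ∈ U, then check whether U ∩ (A ∖ {x}) ≠ ∅ for every such U.
  x = delta: opens ∋ x are {delta, golf}, {delta, foxtrot, golf}, {delta, echo, foxtrot, golf}; each meets A ∖ {delta}, so x IS a limit point.
  x = echo: open {echo, foxtrot} ∋ x has {echo, foxtrot} ∩ (A ∖ {echo}) = ∅, so x is NOT a limit point.
  x = foxtrot: open {foxtrot} ∋ x has {foxtrot} ∩ (A ∖ {foxtrot}) = ∅, so x is NOT a limit point.
  x = golf: open {golf} ∋ x has {golf} ∩ (A ∖ {golf}) = ∅, so x is NOT a limit point.
Collecting: A' = {delta}.


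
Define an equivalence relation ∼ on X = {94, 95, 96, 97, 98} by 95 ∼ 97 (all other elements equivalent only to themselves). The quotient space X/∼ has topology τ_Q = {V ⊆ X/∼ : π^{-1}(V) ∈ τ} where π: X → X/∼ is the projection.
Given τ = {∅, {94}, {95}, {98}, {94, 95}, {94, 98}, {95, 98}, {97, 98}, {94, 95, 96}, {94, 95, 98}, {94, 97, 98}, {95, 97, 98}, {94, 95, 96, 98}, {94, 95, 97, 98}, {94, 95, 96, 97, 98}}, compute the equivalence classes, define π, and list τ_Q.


X/∼ = {[94], [95=97], [96], [98]}; |τ_Q| = 7.

Equivalence classes: [94], [95=97], [96], [98].
Quotient map π: X → X/∼ sends 94 ↦ [94], 95 ↦ [95=97], 96 ↦ [96], 97 ↦ [95=97], 98 ↦ [98].
For each subset V ⊆ X/∼, compute π^{-1}(V) ⊆ X and check whether π^{-1}(V) ∈ τ. V is open in τ_Q iff π^{-1}(V) ∈ τ.
  V = {}: π^{-1}(V) = ∅ ∈ τ ✓.
  V = {[94]}: π^{-1}(V) = {94} ∈ τ ✓.
  V = {[95=97]}: π^{-1}(V) = {95, 97} ∉ τ ✗.
  V = {[94], [95=97]}: π^{-1}(V) = {94, 95, 97} ∉ τ ✗.
  V = {[96]}: π^{-1}(V) = {96} ∉ τ ✗.
  V = {[94], [96]}: π^{-1}(V) = {94, 96} ∉ τ ✗.
  V = {[95=97], [96]}: π^{-1}(V) = {95, 96, 97} ∉ τ ✗.
  V = {[94], [95=97], [96]}: π^{-1}(V) = {94, 95, 96, 97} ∉ τ ✗.
  V = {[98]}: π^{-1}(V) = {98} ∈ τ ✓.
  V = {[94], [98]}: π^{-1}(V) = {94, 98} ∈ τ ✓.
  V = {[95=97], [98]}: π^{-1}(V) = {95, 97, 98} ∈ τ ✓.
  V = {[94], [95=97], [98]}: π^{-1}(V) = {94, 95, 97, 98} ∈ τ ✓.
  V = {[96], [98]}: π^{-1}(V) = {96, 98} ∉ τ ✗.
  V = {[94], [96], [98]}: π^{-1}(V) = {94, 96, 98} ∉ τ ✗.
  V = {[95=97], [96], [98]}: π^{-1}(V) = {95, 96, 97, 98} ∉ τ ✗.
  V = {[94], [95=97], [96], [98]}: π^{-1}(V) = {94, 95, 96, 97, 98} ∈ τ ✓.
Open sets in the quotient: τ_Q = {{}, {[94]}, {[98]}, {[94], [98]}, {[95=97], [98]}, {[94], [95=97], [98]}, {[94], [95=97], [96], [98]}} (7 elements).


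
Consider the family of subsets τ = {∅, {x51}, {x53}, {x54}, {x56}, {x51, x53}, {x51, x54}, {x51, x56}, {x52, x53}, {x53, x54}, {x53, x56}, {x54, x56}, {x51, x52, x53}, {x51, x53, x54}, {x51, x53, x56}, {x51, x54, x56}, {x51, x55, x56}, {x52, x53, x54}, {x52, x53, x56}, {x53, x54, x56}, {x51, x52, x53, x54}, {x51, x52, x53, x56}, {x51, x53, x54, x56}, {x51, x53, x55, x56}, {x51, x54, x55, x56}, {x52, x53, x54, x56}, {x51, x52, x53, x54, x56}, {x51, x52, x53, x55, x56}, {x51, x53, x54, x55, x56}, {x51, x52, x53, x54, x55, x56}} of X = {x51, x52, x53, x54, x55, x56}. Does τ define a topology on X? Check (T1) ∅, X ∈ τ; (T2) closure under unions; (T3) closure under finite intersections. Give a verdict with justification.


τ IS a topology on X.

Axiom (T1): ∅ ∈ τ? Yes; X ∈ τ? Yes.
Axiom (T2/T3): check pairwise unions and intersections of members of τ.
All pairwise intersections and unions checked — each lies in τ. Therefore τ satisfies (T1), (T2), (T3): it IS a topology on X.


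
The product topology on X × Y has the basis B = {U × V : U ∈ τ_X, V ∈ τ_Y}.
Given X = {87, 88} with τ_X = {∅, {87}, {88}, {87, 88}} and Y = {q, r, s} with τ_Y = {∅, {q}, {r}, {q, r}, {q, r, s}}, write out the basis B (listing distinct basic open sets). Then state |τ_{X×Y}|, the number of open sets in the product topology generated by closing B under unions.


Basis B = {∅ × ∅, {87} × {q}, {87} × {r}, {88} × {q}, {88} × {r}, {87} × {q, r}, {87, 88} × {q}, {87, 88} × {r}, {88} × {q, r}, {87} × {q, r, s}, {88} × {q, r, s}, {87, 88} × {q, r}, {87, 88} × {q, r, s}}; |τ_{X×Y}| = 25.

Enumerate products U × V with U ∈ τ_X, V ∈ τ_Y (deduplicated):
  ∅ × ∅ = {} (∅)
  {87} × {q} = {(87,q)}
  {87} × {r} = {(87,r)}
  {88} × {q} = {(88,q)}
  {88} × {r} = {(88,r)}
  {87} × {q, r} = {(87,q), (87,r)}
  {87, 88} × {q} = {(87,q), (88,q)}
  {87, 88} × {r} = {(87,r), (88,r)}
  {88} × {q, r} = {(88,q), (88,r)}
  {87} × {q, r, s} = {(87,q), (87,r), (87,s)}
  {88} × {q, r, s} = {(88,q), (88,r), (88,s)}
  {87, 88} × {q, r} = {(87,q), (87,r), (88,q), (88,r)}
  {87, 88} × {q, r, s} = {(87,q), (87,r), (87,s), (88,q), (88,r), (88,s)}
These 13 distinct sets form the basis B.
Close under arbitrary unions to get τ_{X×Y}; counting gives |τ_{X×Y}| = 25.


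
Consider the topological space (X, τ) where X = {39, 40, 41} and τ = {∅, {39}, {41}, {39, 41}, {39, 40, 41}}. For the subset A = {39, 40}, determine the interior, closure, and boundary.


int(A) = {39}, cl(A) = {39, 40}, ∂A = {40}.

Closed sets in (X, τ) are complements of opens:
  closed(X, τ) = {∅, {40}, {39, 40}, {40, 41}, {39, 40, 41}}.
int(A) = ⋃ {U ∈ τ : U ⊆ A}. Opens contained in A: ∅, {39}.
Taking the union of these: int(A) = {39}.
cl(A) = ⋂ {C closed : A ⊆ C}. Closed sets containing A: {39, 40}, {39, 40, 41}.
Intersecting these: cl(A) = {39, 40}.
∂A = cl(A) ∖ int(A) = {39, 40} ∖ {39} = {40}.


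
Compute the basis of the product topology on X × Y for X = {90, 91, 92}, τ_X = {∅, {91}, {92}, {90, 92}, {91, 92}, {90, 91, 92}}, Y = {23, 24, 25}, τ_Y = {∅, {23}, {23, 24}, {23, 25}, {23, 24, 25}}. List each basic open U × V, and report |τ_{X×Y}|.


Basis B = {∅ × ∅, {91} × {23}, {92} × {23}, {90, 92} × {23}, {91} × {23, 24}, {91} × {23, 25}, {91, 92} × {23}, {92} × {23, 24}, {92} × {23, 25}, {90, 91, 92} × {23}, {91} × {23, 24, 25}, {92} × {23, 24, 25}, {90, 92} × {23, 24}, {90, 92} × {23, 25}, {91, 92} × {23, 24}, {91, 92} × {23, 25}, {90, 92} × {23, 24, 25}, {90, 91, 92} × {23, 24}, {90, 91, 92} × {23, 25}, {91, 92} × {23, 24, 25}, {90, 91, 92} × {23, 24, 25}}; |τ_{X×Y}| = 70.

Enumerate products U × V with U ∈ τ_X, V ∈ τ_Y (deduplicated):
  ∅ × ∅ = {} (∅)
  {91} × {23} = {(91,23)}
  {92} × {23} = {(92,23)}
  {90, 92} × {23} = {(90,23), (92,23)}
  {91} × {23, 24} = {(91,23), (91,24)}
  {91} × {23, 25} = {(91,23), (91,25)}
  {91, 92} × {23} = {(91,23), (92,23)}
  {92} × {23, 24} = {(92,23), (92,24)}
  {92} × {23, 25} = {(92,23), (92,25)}
  {90, 91, 92} × {23} = {(90,23), (91,23), (92,23)}
  {91} × {23, 24, 25} = {(91,23), (91,24), (91,25)}
  {92} × {23, 24, 25} = {(92,23), (92,24), (92,25)}
  {90, 92} × {23, 24} = {(90,23), (90,24), (92,23), (92,24)}
  {90, 92} × {23, 25} = {(90,23), (90,25), (92,23), (92,25)}
  {91, 92} × {23, 24} = {(91,23), (91,24), (92,23), (92,24)}
  {91, 92} × {23, 25} = {(91,23), (91,25), (92,23), (92,25)}
  {90, 92} × {23, 24, 25} = {(90,23), (90,24), (90,25), (92,23), (92,24), (92,25)}
  {90, 91, 92} × {23, 24} = {(90,23), (90,24), (91,23), (91,24), (92,23), (92,24)}
  {90, 91, 92} × {23, 25} = {(90,23), (90,25), (91,23), (91,25), (92,23), (92,25)}
  {91, 92} × {23, 24, 25} = {(91,23), (91,24), (91,25), (92,23), (92,24), (92,25)}
  {90, 91, 92} × {23, 24, 25} = {(90,23), (90,24), (90,25), (91,23), (91,24), (91,25), (92,23), (92,24), (92,25)}
These 21 distinct sets form the basis B.
Close under arbitrary unions to get τ_{X×Y}; counting gives |τ_{X×Y}| = 70.


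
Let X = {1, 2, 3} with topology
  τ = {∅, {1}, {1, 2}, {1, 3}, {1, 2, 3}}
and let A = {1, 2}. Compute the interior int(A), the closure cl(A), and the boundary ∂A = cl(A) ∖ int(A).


int(A) = {1, 2}, cl(A) = {1, 2, 3}, ∂A = {3}.

Closed sets in (X, τ) are complements of opens:
  closed(X, τ) = {∅, {2}, {3}, {2, 3}, {1, 2, 3}}.
int(A) = ⋃ {U ∈ τ : U ⊆ A}. Opens contained in A: ∅, {1}, {1, 2}.
Taking the union of these: int(A) = {1, 2}.
cl(A) = ⋂ {C closed : A ⊆ C}. Closed sets containing A: {1, 2, 3}.
Intersecting these: cl(A) = {1, 2, 3}.
∂A = cl(A) ∖ int(A) = {1, 2, 3} ∖ {1, 2} = {3}.


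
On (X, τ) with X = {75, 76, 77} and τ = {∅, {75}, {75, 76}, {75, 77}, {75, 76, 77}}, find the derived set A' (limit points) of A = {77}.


A' = ∅

For each x ∈ X, list the open sets U ∈ τ with x ∈ U, then check whether U ∩ (A ∖ {x}) ≠ ∅ for every such U.
  x = 75: open {75} ∋ x has {75} ∩ (A ∖ {75}) = ∅, so x is NOT a limit point.
  x = 76: open {75, 76} ∋ x has {75, 76} ∩ (A ∖ {76}) = ∅, so x is NOT a limit point.
  x = 77: open {75, 77} ∋ x has {75, 77} ∩ (A ∖ {77}) = ∅, so x is NOT a limit point.
Collecting: A' = ∅.


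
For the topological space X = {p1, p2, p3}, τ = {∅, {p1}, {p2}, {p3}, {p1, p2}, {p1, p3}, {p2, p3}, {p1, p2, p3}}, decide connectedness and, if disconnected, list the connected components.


(X, τ) is disconnected; components = [{p1}, {p2}, {p3}].

Find clopen sets (U ∈ τ with X ∖ U ∈ τ):
  U = ∅, X ∖ U = {p1, p2, p3} — both open, so U is clopen.
  U = {p1}, X ∖ U = {p2, p3} — both open, so U is clopen.
  U = {p2}, X ∖ U = {p1, p3} — both open, so U is clopen.
  U = {p3}, X ∖ U = {p1, p2} — both open, so U is clopen.
  U = {p1, p2}, X ∖ U = {p3} — both open, so U is clopen.
  U = {p1, p3}, X ∖ U = {p2} — both open, so U is clopen.
  U = {p2, p3}, X ∖ U = {p1} — both open, so U is clopen.
  U = {p1, p2, p3}, X ∖ U = ∅ — both open, so U is clopen.
Nontrivial clopen(s) exist: e.g. {p2}. So (X, τ) is disconnected.
Compute connected components by grouping points that agree on all clopens:
  component: {p1}
  component: {p2}
  component: {p3}


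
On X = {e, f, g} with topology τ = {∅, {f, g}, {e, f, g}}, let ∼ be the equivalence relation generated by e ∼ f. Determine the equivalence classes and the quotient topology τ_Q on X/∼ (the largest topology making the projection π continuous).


X/∼ = {[e=f], [g]}; |τ_Q| = 2.

Equivalence classes: [e=f], [g].
Quotient map π: X → X/∼ sends e ↦ [e=f], f ↦ [e=f], g ↦ [g].
For each subset V ⊆ X/∼, compute π^{-1}(V) ⊆ X and check whether π^{-1}(V) ∈ τ. V is open in τ_Q iff π^{-1}(V) ∈ τ.
  V = {}: π^{-1}(V) = ∅ ∈ τ ✓.
  V = {[e=f]}: π^{-1}(V) = {e, f} ∉ τ ✗.
  V = {[g]}: π^{-1}(V) = {g} ∉ τ ✗.
  V = {[e=f], [g]}: π^{-1}(V) = {e, f, g} ∈ τ ✓.
Open sets in the quotient: τ_Q = {{}, {[e=f], [g]}} (2 elements).


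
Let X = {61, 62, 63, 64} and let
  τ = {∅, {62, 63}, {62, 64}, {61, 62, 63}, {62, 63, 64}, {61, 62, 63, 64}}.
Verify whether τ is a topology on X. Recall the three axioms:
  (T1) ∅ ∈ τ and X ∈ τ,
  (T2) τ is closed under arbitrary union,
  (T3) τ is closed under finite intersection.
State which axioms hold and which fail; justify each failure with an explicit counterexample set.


τ is NOT a topology on X.

Axiom (T1): ∅ ∈ τ? Yes; X ∈ τ? Yes.
Axiom (T2/T3): check pairwise unions and intersections of members of τ.
Counterexample for (T3): {62, 63} ∩ {62, 64} = {62} ∉ τ. Therefore τ is NOT a topology.


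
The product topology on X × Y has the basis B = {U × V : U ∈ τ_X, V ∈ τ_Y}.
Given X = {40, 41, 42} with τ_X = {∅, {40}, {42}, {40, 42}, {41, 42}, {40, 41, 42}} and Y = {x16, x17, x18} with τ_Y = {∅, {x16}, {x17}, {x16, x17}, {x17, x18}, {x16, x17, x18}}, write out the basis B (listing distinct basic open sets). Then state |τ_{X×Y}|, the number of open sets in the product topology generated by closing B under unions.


Basis B = {∅ × ∅, {40} × {x16}, {40} × {x17}, {42} × {x16}, {42} × {x17}, {40} × {x16, x17}, {40, 42} × {x16}, {40} × {x17, x18}, {40, 42} × {x17}, {41, 42} × {x16}, {41, 42} × {x17}, {42} × {x16, x17}, {42} × {x17, x18}, {40} × {x16, x17, x18}, {40, 41, 42} × {x16}, {40, 41, 42} × {x17}, {42} × {x16, x17, x18}, {40, 42} × {x16, x17}, {40, 42} × {x17, x18}, {41, 42} × {x16, x17}, {41, 42} × {x17, x18}, {40, 42} × {x16, x17, x18}, {40, 41, 42} × {x16, x17}, {40, 41, 42} × {x17, x18}, {41, 42} × {x16, x17, x18}, {40, 41, 42} × {x16, x17, x18}}; |τ_{X×Y}| = 108.

Enumerate products U × V with U ∈ τ_X, V ∈ τ_Y (deduplicated):
  ∅ × ∅ = {} (∅)
  {40} × {x16} = {(40,x16)}
  {40} × {x17} = {(40,x17)}
  {42} × {x16} = {(42,x16)}
  {42} × {x17} = {(42,x17)}
  {40} × {x16, x17} = {(40,x16), (40,x17)}
  {40, 42} × {x16} = {(40,x16), (42,x16)}
  {40} × {x17, x18} = {(40,x17), (40,x18)}
  {40, 42} × {x17} = {(40,x17), (42,x17)}
  {41, 42} × {x16} = {(41,x16), (42,x16)}
  {41, 42} × {x17} = {(41,x17), (42,x17)}
  {42} × {x16, x17} = {(42,x16), (42,x17)}
  {42} × {x17, x18} = {(42,x17), (42,x18)}
  {40} × {x16, x17, x18} = {(40,x16), (40,x17), (40,x18)}
  {40, 41, 42} × {x16} = {(40,x16), (41,x16), (42,x16)}
  {40, 41, 42} × {x17} = {(40,x17), (41,x17), (42,x17)}
  {42} × {x16, x17, x18} = {(42,x16), (42,x17), (42,x18)}
  {40, 42} × {x16, x17} = {(40,x16), (40,x17), (42,x16), (42,x17)}
  {40, 42} × {x17, x18} = {(40,x17), (40,x18), (42,x17), (42,x18)}
  {41, 42} × {x16, x17} = {(41,x16), (41,x17), (42,x16), (42,x17)}
  {41, 42} × {x17, x18} = {(41,x17), (41,x18), (42,x17), (42,x18)}
  {40, 42} × {x16, x17, x18} = {(40,x16), (40,x17), (40,x18), (42,x16), (42,x17), (42,x18)}
  {40, 41, 42} × {x16, x17} = {(40,x16), (40,x17), (41,x16), (41,x17), (42,x16), (42,x17)}
  {40, 41, 42} × {x17, x18} = {(40,x17), (40,x18), (41,x17), (41,x18), (42,x17), (42,x18)}
  {41, 42} × {x16, x17, x18} = {(41,x16), (41,x17), (41,x18), (42,x16), (42,x17), (42,x18)}
  {40, 41, 42} × {x16, x17, x18} = {(40,x16), (40,x17), (40,x18), (41,x16), (41,x17), (41,x18), (42,x16), (42,x17), (42,x18)}
These 26 distinct sets form the basis B.
Close under arbitrary unions to get τ_{X×Y}; counting gives |τ_{X×Y}| = 108.


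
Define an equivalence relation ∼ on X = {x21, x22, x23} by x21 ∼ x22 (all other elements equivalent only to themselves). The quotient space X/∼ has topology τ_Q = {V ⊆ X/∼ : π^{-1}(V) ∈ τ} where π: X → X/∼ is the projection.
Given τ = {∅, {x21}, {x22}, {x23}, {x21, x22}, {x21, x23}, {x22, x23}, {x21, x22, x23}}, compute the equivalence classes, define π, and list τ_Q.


X/∼ = {[x21=x22], [x23]}; |τ_Q| = 4.

Equivalence classes: [x21=x22], [x23].
Quotient map π: X → X/∼ sends x21 ↦ [x21=x22], x22 ↦ [x21=x22], x23 ↦ [x23].
For each subset V ⊆ X/∼, compute π^{-1}(V) ⊆ X and check whether π^{-1}(V) ∈ τ. V is open in τ_Q iff π^{-1}(V) ∈ τ.
  V = {}: π^{-1}(V) = ∅ ∈ τ ✓.
  V = {[x21=x22]}: π^{-1}(V) = {x21, x22} ∈ τ ✓.
  V = {[x23]}: π^{-1}(V) = {x23} ∈ τ ✓.
  V = {[x21=x22], [x23]}: π^{-1}(V) = {x21, x22, x23} ∈ τ ✓.
Open sets in the quotient: τ_Q = {{}, {[x21=x22]}, {[x23]}, {[x21=x22], [x23]}} (4 elements).


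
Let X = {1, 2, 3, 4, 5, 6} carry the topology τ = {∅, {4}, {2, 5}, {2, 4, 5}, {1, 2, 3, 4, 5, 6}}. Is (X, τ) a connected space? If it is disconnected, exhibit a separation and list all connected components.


(X, τ) is connected.

Find clopen sets (U ∈ τ with X ∖ U ∈ τ):
  U = ∅, X ∖ U = {1, 2, 3, 4, 5, 6} — both open, so U is clopen.
  U = {1, 2, 3, 4, 5, 6}, X ∖ U = ∅ — both open, so U is clopen.
Only trivial clopens (∅ and X) exist, so (X, τ) is connected.
Compute connected components by grouping points that agree on all clopens:
  component: {1, 2, 3, 4, 5, 6}


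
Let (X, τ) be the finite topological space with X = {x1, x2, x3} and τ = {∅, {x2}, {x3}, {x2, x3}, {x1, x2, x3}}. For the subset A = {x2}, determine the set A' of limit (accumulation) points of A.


A' = {x1}

For each x ∈ X, list the open sets U ∈ τ with x ∈ U, then check whether U ∩ (A ∖ {x}) ≠ ∅ for every such U.
  x = x1: opens ∋ x are {x1, x2, x3}; each meets A ∖ {x1}, so x IS a limit point.
  x = x2: open {x2} ∋ x has {x2} ∩ (A ∖ {x2}) = ∅, so x is NOT a limit point.
  x = x3: open {x3} ∋ x has {x3} ∩ (A ∖ {x3}) = ∅, so x is NOT a limit point.
Collecting: A' = {x1}.


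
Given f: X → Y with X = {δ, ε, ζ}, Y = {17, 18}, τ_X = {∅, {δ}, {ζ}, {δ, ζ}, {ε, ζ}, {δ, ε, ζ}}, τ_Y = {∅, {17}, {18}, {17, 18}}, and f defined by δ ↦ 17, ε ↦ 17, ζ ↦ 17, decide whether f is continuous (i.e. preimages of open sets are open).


f IS continuous.

Compute f^{-1}(U) for each U ∈ τ_Y:
  U = ∅: f^{-1}(U) = ∅ ∈ τ_X ✓.
  U = {17}: f^{-1}(U) = {δ, ε, ζ} ∈ τ_X ✓.
  U = {18}: f^{-1}(U) = ∅ ∈ τ_X ✓.
  U = {17, 18}: f^{-1}(U) = {δ, ε, ζ} ∈ τ_X ✓.
Every preimage lies in τ_X, so f IS continuous.


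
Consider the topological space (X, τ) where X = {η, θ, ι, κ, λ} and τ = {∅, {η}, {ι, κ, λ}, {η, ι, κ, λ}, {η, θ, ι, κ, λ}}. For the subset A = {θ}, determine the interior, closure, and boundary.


int(A) = ∅, cl(A) = {θ}, ∂A = {θ}.

Closed sets in (X, τ) are complements of opens:
  closed(X, τ) = {∅, {θ}, {η, θ}, {θ, ι, κ, λ}, {η, θ, ι, κ, λ}}.
int(A) = ⋃ {U ∈ τ : U ⊆ A}. Opens contained in A: ∅.
Taking the union of these: int(A) = ∅.
cl(A) = ⋂ {C closed : A ⊆ C}. Closed sets containing A: {θ}, {η, θ}, {θ, ι, κ, λ}, {η, θ, ι, κ, λ}.
Intersecting these: cl(A) = {θ}.
∂A = cl(A) ∖ int(A) = {θ} ∖ ∅ = {θ}.


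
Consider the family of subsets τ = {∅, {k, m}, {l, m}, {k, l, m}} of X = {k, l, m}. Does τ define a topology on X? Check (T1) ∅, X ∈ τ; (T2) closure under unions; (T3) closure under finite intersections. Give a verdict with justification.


τ is NOT a topology on X.

Axiom (T1): ∅ ∈ τ? Yes; X ∈ τ? Yes.
Axiom (T2/T3): check pairwise unions and intersections of members of τ.
Counterexample for (T3): {k, m} ∩ {l, m} = {m} ∉ τ. Therefore τ is NOT a topology.


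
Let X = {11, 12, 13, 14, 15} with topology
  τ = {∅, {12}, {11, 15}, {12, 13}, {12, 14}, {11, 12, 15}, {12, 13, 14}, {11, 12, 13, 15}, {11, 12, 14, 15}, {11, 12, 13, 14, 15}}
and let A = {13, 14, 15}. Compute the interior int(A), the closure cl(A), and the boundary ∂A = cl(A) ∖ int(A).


int(A) = ∅, cl(A) = {11, 13, 14, 15}, ∂A = {11, 13, 14, 15}.

Closed sets in (X, τ) are complements of opens:
  closed(X, τ) = {∅, {13}, {14}, {11, 15}, {13, 14}, {11, 13, 15}, {11, 14, 15}, {12, 13, 14}, {11, 13, 14, 15}, {11, 12, 13, 14, 15}}.
int(A) = ⋃ {U ∈ τ : U ⊆ A}. Opens contained in A: ∅.
Taking the union of these: int(A) = ∅.
cl(A) = ⋂ {C closed : A ⊆ C}. Closed sets containing A: {11, 13, 14, 15}, {11, 12, 13, 14, 15}.
Intersecting these: cl(A) = {11, 13, 14, 15}.
∂A = cl(A) ∖ int(A) = {11, 13, 14, 15} ∖ ∅ = {11, 13, 14, 15}.


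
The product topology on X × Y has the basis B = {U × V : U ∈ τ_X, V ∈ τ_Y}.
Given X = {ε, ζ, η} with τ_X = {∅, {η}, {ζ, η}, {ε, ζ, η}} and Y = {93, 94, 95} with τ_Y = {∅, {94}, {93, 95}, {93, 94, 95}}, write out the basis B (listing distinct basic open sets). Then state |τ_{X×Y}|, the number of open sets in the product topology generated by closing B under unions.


Basis B = {∅ × ∅, {η} × {94}, {ζ, η} × {94}, {η} × {93, 95}, {ε, ζ, η} × {94}, {η} × {93, 94, 95}, {ζ, η} × {93, 95}, {ε, ζ, η} × {93, 95}, {ζ, η} × {93, 94, 95}, {ε, ζ, η} × {93, 94, 95}}; |τ_{X×Y}| = 16.

Enumerate products U × V with U ∈ τ_X, V ∈ τ_Y (deduplicated):
  ∅ × ∅ = {} (∅)
  {η} × {94} = {(η,94)}
  {ζ, η} × {94} = {(ζ,94), (η,94)}
  {η} × {93, 95} = {(η,93), (η,95)}
  {ε, ζ, η} × {94} = {(ε,94), (ζ,94), (η,94)}
  {η} × {93, 94, 95} = {(η,93), (η,94), (η,95)}
  {ζ, η} × {93, 95} = {(ζ,93), (ζ,95), (η,93), (η,95)}
  {ε, ζ, η} × {93, 95} = {(ε,93), (ε,95), (ζ,93), (ζ,95), (η,93), (η,95)}
  {ζ, η} × {93, 94, 95} = {(ζ,93), (ζ,94), (ζ,95), (η,93), (η,94), (η,95)}
  {ε, ζ, η} × {93, 94, 95} = {(ε,93), (ε,94), (ε,95), (ζ,93), (ζ,94), (ζ,95), (η,93), (η,94), (η,95)}
These 10 distinct sets form the basis B.
Close under arbitrary unions to get τ_{X×Y}; counting gives |τ_{X×Y}| = 16.


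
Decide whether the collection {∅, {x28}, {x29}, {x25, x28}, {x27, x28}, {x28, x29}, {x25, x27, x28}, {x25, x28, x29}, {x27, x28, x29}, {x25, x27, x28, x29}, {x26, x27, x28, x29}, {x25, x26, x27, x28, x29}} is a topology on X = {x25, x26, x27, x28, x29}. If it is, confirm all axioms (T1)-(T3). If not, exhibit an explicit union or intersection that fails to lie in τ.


τ IS a topology on X.

Axiom (T1): ∅ ∈ τ? Yes; X ∈ τ? Yes.
Axiom (T2/T3): check pairwise unions and intersections of members of τ.
All pairwise intersections and unions checked — each lies in τ. Therefore τ satisfies (T1), (T2), (T3): it IS a topology on X.


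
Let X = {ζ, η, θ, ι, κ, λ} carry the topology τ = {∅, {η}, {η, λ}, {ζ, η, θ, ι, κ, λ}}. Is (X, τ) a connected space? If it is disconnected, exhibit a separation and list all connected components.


(X, τ) is connected.

Find clopen sets (U ∈ τ with X ∖ U ∈ τ):
  U = ∅, X ∖ U = {ζ, η, θ, ι, κ, λ} — both open, so U is clopen.
  U = {ζ, η, θ, ι, κ, λ}, X ∖ U = ∅ — both open, so U is clopen.
Only trivial clopens (∅ and X) exist, so (X, τ) is connected.
Compute connected components by grouping points that agree on all clopens:
  component: {ζ, η, θ, ι, κ, λ}


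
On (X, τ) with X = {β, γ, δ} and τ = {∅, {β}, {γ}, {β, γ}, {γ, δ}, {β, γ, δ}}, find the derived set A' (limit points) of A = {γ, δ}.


A' = {δ}

For each x ∈ X, list the open sets U ∈ τ with x ∈ U, then check whether U ∩ (A ∖ {x}) ≠ ∅ for every such U.
  x = β: open {β} ∋ x has {β} ∩ (A ∖ {β}) = ∅, so x is NOT a limit point.
  x = γ: open {γ} ∋ x has {γ} ∩ (A ∖ {γ}) = ∅, so x is NOT a limit point.
  x = δ: opens ∋ x are {γ, δ}, {β, γ, δ}; each meets A ∖ {δ}, so x IS a limit point.
Collecting: A' = {δ}.


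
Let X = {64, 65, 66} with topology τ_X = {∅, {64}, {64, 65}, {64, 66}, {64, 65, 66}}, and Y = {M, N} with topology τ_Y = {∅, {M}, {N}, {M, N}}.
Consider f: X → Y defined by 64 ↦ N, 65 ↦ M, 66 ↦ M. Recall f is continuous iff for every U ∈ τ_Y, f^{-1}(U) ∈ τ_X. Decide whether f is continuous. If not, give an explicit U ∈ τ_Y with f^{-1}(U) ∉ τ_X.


f is NOT continuous.

Compute f^{-1}(U) for each U ∈ τ_Y:
  U = ∅: f^{-1}(U) = ∅ ∈ τ_X ✓.
  U = {M}: f^{-1}(U) = {65, 66} ∉ τ_X ✗.
  U = {N}: f^{-1}(U) = {64} ∈ τ_X ✓.
  U = {M, N}: f^{-1}(U) = {64, 65, 66} ∈ τ_X ✓.
Found U = {M} with f^{-1}(U) = {65, 66} not in τ_X. Therefore f is NOT continuous.


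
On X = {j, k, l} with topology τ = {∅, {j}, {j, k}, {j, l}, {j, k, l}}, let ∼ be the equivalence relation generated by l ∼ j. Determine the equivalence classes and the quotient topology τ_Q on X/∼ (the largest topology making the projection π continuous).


X/∼ = {[j=l], [k]}; |τ_Q| = 3.

Equivalence classes: [j=l], [k].
Quotient map π: X → X/∼ sends j ↦ [j=l], k ↦ [k], l ↦ [j=l].
For each subset V ⊆ X/∼, compute π^{-1}(V) ⊆ X and check whether π^{-1}(V) ∈ τ. V is open in τ_Q iff π^{-1}(V) ∈ τ.
  V = {}: π^{-1}(V) = ∅ ∈ τ ✓.
  V = {[j=l]}: π^{-1}(V) = {j, l} ∈ τ ✓.
  V = {[k]}: π^{-1}(V) = {k} ∉ τ ✗.
  V = {[j=l], [k]}: π^{-1}(V) = {j, k, l} ∈ τ ✓.
Open sets in the quotient: τ_Q = {{}, {[j=l]}, {[j=l], [k]}} (3 elements).


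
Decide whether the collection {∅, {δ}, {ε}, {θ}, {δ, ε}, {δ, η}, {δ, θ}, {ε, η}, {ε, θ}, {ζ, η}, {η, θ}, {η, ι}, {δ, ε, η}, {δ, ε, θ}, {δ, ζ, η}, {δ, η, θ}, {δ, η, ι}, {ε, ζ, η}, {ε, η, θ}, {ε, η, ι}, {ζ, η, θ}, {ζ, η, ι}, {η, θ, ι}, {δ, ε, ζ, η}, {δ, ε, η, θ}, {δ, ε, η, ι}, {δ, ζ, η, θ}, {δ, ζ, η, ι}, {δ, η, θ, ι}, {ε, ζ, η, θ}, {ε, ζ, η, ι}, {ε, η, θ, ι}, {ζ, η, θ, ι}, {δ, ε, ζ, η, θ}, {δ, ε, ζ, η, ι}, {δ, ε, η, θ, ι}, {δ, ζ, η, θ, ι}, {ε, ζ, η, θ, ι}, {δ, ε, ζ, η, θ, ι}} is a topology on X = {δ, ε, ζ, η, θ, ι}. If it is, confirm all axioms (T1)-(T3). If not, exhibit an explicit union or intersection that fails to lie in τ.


τ is NOT a topology on X.

Axiom (T1): ∅ ∈ τ? Yes; X ∈ τ? Yes.
Axiom (T2/T3): check pairwise unions and intersections of members of τ.
Counterexample for (T3): {δ, η} ∩ {ε, η} = {η} ∉ τ. Therefore τ is NOT a topology.


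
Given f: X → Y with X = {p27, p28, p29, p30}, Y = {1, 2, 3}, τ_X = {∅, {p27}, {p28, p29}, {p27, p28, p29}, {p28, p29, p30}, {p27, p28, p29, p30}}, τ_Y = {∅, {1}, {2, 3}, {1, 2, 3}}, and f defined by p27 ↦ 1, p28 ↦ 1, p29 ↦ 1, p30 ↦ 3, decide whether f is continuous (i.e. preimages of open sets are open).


f is NOT continuous.

Compute f^{-1}(U) for each U ∈ τ_Y:
  U = ∅: f^{-1}(U) = ∅ ∈ τ_X ✓.
  U = {1}: f^{-1}(U) = {p27, p28, p29} ∈ τ_X ✓.
  U = {2, 3}: f^{-1}(U) = {p30} ∉ τ_X ✗.
  U = {1, 2, 3}: f^{-1}(U) = {p27, p28, p29, p30} ∈ τ_X ✓.
Found U = {2, 3} with f^{-1}(U) = {p30} not in τ_X. Therefore f is NOT continuous.


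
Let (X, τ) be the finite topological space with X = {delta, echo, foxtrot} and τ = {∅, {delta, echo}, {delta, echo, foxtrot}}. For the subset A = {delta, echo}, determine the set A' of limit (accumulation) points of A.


A' = {delta, echo, foxtrot}

For each x ∈ X, list the open sets U ∈ τ with x ∈ U, then check whether U ∩ (A ∖ {x}) ≠ ∅ for every such U.
  x = delta: opens ∋ x are {delta, echo}, {delta, echo, foxtrot}; each meets A ∖ {delta}, so x IS a limit point.
  x = echo: opens ∋ x are {delta, echo}, {delta, echo, foxtrot}; each meets A ∖ {echo}, so x IS a limit point.
  x = foxtrot: opens ∋ x are {delta, echo, foxtrot}; each meets A ∖ {foxtrot}, so x IS a limit point.
Collecting: A' = {delta, echo, foxtrot}.


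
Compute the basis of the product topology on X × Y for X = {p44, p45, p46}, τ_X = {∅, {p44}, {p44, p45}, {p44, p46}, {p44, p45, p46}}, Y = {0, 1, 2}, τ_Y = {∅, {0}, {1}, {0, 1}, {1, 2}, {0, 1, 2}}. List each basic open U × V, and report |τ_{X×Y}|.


Basis B = {∅ × ∅, {p44} × {0}, {p44} × {1}, {p44} × {0, 1}, {p44, p45} × {0}, {p44, p46} × {0}, {p44} × {1, 2}, {p44, p45} × {1}, {p44, p46} × {1}, {p44} × {0, 1, 2}, {p44, p45, p46} × {0}, {p44, p45, p46} × {1}, {p44, p45} × {0, 1}, {p44, p46} × {0, 1}, {p44, p45} × {1, 2}, {p44, p46} × {1, 2}, {p44, p45} × {0, 1, 2}, {p44, p46} × {0, 1, 2}, {p44, p45, p46} × {0, 1}, {p44, p45, p46} × {1, 2}, {p44, p45, p46} × {0, 1, 2}}; |τ_{X×Y}| = 70.

Enumerate products U × V with U ∈ τ_X, V ∈ τ_Y (deduplicated):
  ∅ × ∅ = {} (∅)
  {p44} × {0} = {(p44,0)}
  {p44} × {1} = {(p44,1)}
  {p44} × {0, 1} = {(p44,0), (p44,1)}
  {p44, p45} × {0} = {(p44,0), (p45,0)}
  {p44, p46} × {0} = {(p44,0), (p46,0)}
  {p44} × {1, 2} = {(p44,1), (p44,2)}
  {p44, p45} × {1} = {(p44,1), (p45,1)}
  {p44, p46} × {1} = {(p44,1), (p46,1)}
  {p44} × {0, 1, 2} = {(p44,0), (p44,1), (p44,2)}
  {p44, p45, p46} × {0} = {(p44,0), (p45,0), (p46,0)}
  {p44, p45, p46} × {1} = {(p44,1), (p45,1), (p46,1)}
  {p44, p45} × {0, 1} = {(p44,0), (p44,1), (p45,0), (p45,1)}
  {p44, p46} × {0, 1} = {(p44,0), (p44,1), (p46,0), (p46,1)}
  {p44, p45} × {1, 2} = {(p44,1), (p44,2), (p45,1), (p45,2)}
  {p44, p46} × {1, 2} = {(p44,1), (p44,2), (p46,1), (p46,2)}
  {p44, p45} × {0, 1, 2} = {(p44,0), (p44,1), (p44,2), (p45,0), (p45,1), (p45,2)}
  {p44, p46} × {0, 1, 2} = {(p44,0), (p44,1), (p44,2), (p46,0), (p46,1), (p46,2)}
  {p44, p45, p46} × {0, 1} = {(p44,0), (p44,1), (p45,0), (p45,1), (p46,0), (p46,1)}
  {p44, p45, p46} × {1, 2} = {(p44,1), (p44,2), (p45,1), (p45,2), (p46,1), (p46,2)}
  {p44, p45, p46} × {0, 1, 2} = {(p44,0), (p44,1), (p44,2), (p45,0), (p45,1), (p45,2), (p46,0), (p46,1), (p46,2)}
These 21 distinct sets form the basis B.
Close under arbitrary unions to get τ_{X×Y}; counting gives |τ_{X×Y}| = 70.


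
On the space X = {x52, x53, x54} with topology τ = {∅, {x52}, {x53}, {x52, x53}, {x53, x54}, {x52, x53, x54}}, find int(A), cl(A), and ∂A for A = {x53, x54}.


int(A) = {x53, x54}, cl(A) = {x53, x54}, ∂A = ∅.

Closed sets in (X, τ) are complements of opens:
  closed(X, τ) = {∅, {x52}, {x54}, {x52, x54}, {x53, x54}, {x52, x53, x54}}.
int(A) = ⋃ {U ∈ τ : U ⊆ A}. Opens contained in A: ∅, {x53}, {x53, x54}.
Taking the union of these: int(A) = {x53, x54}.
cl(A) = ⋂ {C closed : A ⊆ C}. Closed sets containing A: {x53, x54}, {x52, x53, x54}.
Intersecting these: cl(A) = {x53, x54}.
∂A = cl(A) ∖ int(A) = {x53, x54} ∖ {x53, x54} = ∅.


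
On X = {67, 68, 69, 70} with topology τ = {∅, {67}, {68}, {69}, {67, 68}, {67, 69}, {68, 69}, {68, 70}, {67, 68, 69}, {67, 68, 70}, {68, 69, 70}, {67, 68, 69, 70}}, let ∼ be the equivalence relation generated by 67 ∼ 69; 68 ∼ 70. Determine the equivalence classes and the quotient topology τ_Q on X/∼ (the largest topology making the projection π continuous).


X/∼ = {[67=69], [68=70]}; |τ_Q| = 4.

Equivalence classes: [67=69], [68=70].
Quotient map π: X → X/∼ sends 67 ↦ [67=69], 68 ↦ [68=70], 69 ↦ [67=69], 70 ↦ [68=70].
For each subset V ⊆ X/∼, compute π^{-1}(V) ⊆ X and check whether π^{-1}(V) ∈ τ. V is open in τ_Q iff π^{-1}(V) ∈ τ.
  V = {}: π^{-1}(V) = ∅ ∈ τ ✓.
  V = {[67=69]}: π^{-1}(V) = {67, 69} ∈ τ ✓.
  V = {[68=70]}: π^{-1}(V) = {68, 70} ∈ τ ✓.
  V = {[67=69], [68=70]}: π^{-1}(V) = {67, 68, 69, 70} ∈ τ ✓.
Open sets in the quotient: τ_Q = {{}, {[67=69]}, {[68=70]}, {[67=69], [68=70]}} (4 elements).


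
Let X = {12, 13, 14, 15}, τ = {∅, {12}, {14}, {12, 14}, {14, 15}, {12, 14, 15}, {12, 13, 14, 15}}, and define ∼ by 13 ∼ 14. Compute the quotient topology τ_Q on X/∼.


X/∼ = {[12], [13=14], [15]}; |τ_Q| = 3.

Equivalence classes: [12], [13=14], [15].
Quotient map π: X → X/∼ sends 12 ↦ [12], 13 ↦ [13=14], 14 ↦ [13=14], 15 ↦ [15].
For each subset V ⊆ X/∼, compute π^{-1}(V) ⊆ X and check whether π^{-1}(V) ∈ τ. V is open in τ_Q iff π^{-1}(V) ∈ τ.
  V = {}: π^{-1}(V) = ∅ ∈ τ ✓.
  V = {[12]}: π^{-1}(V) = {12} ∈ τ ✓.
  V = {[13=14]}: π^{-1}(V) = {13, 14} ∉ τ ✗.
  V = {[12], [13=14]}: π^{-1}(V) = {12, 13, 14} ∉ τ ✗.
  V = {[15]}: π^{-1}(V) = {15} ∉ τ ✗.
  V = {[12], [15]}: π^{-1}(V) = {12, 15} ∉ τ ✗.
  V = {[13=14], [15]}: π^{-1}(V) = {13, 14, 15} ∉ τ ✗.
  V = {[12], [13=14], [15]}: π^{-1}(V) = {12, 13, 14, 15} ∈ τ ✓.
Open sets in the quotient: τ_Q = {{}, {[12]}, {[12], [13=14], [15]}} (3 elements).


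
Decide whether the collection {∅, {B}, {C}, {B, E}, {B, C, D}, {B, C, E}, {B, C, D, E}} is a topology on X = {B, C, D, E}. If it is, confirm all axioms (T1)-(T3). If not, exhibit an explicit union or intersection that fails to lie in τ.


τ is NOT a topology on X.

Axiom (T1): ∅ ∈ τ? Yes; X ∈ τ? Yes.
Axiom (T2/T3): check pairwise unions and intersections of members of τ.
Counterexample for (T2): {B} ∪ {C} = {B, C} ∉ τ. Therefore τ is NOT a topology.


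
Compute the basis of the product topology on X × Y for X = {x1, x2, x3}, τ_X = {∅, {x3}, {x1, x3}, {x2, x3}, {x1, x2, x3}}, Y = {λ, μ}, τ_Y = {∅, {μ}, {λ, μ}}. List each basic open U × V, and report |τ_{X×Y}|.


Basis B = {∅ × ∅, {x3} × {μ}, {x1, x3} × {μ}, {x2, x3} × {μ}, {x3} × {λ, μ}, {x1, x2, x3} × {μ}, {x1, x3} × {λ, μ}, {x2, x3} × {λ, μ}, {x1, x2, x3} × {λ, μ}}; |τ_{X×Y}| = 14.

Enumerate products U × V with U ∈ τ_X, V ∈ τ_Y (deduplicated):
  ∅ × ∅ = {} (∅)
  {x3} × {μ} = {(x3,μ)}
  {x1, x3} × {μ} = {(x1,μ), (x3,μ)}
  {x2, x3} × {μ} = {(x2,μ), (x3,μ)}
  {x3} × {λ, μ} = {(x3,λ), (x3,μ)}
  {x1, x2, x3} × {μ} = {(x1,μ), (x2,μ), (x3,μ)}
  {x1, x3} × {λ, μ} = {(x1,λ), (x1,μ), (x3,λ), (x3,μ)}
  {x2, x3} × {λ, μ} = {(x2,λ), (x2,μ), (x3,λ), (x3,μ)}
  {x1, x2, x3} × {λ, μ} = {(x1,λ), (x1,μ), (x2,λ), (x2,μ), (x3,λ), (x3,μ)}
These 9 distinct sets form the basis B.
Close under arbitrary unions to get τ_{X×Y}; counting gives |τ_{X×Y}| = 14.


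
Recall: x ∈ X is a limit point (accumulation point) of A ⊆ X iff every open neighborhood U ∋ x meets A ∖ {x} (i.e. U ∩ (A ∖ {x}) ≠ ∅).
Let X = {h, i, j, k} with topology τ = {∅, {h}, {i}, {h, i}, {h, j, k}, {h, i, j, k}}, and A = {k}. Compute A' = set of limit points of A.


A' = {j}

For each x ∈ X, list the open sets U ∈ τ with x ∈ U, then check whether U ∩ (A ∖ {x}) ≠ ∅ for every such U.
  x = h: open {h} ∋ x has {h} ∩ (A ∖ {h}) = ∅, so x is NOT a limit point.
  x = i: open {i} ∋ x has {i} ∩ (A ∖ {i}) = ∅, so x is NOT a limit point.
  x = j: opens ∋ x are {h, j, k}, {h, i, j, k}; each meets A ∖ {j}, so x IS a limit point.
  x = k: open {h, j, k} ∋ x has {h, j, k} ∩ (A ∖ {k}) = ∅, so x is NOT a limit point.
Collecting: A' = {j}.


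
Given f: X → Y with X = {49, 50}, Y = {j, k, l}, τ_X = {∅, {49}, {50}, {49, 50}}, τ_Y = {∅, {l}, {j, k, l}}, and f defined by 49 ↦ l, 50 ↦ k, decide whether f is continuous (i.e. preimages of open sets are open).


f IS continuous.

Compute f^{-1}(U) for each U ∈ τ_Y:
  U = ∅: f^{-1}(U) = ∅ ∈ τ_X ✓.
  U = {l}: f^{-1}(U) = {49} ∈ τ_X ✓.
  U = {j, k, l}: f^{-1}(U) = {49, 50} ∈ τ_X ✓.
Every preimage lies in τ_X, so f IS continuous.


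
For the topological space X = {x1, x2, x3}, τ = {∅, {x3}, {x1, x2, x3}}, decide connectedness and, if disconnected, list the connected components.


(X, τ) is connected.

Find clopen sets (U ∈ τ with X ∖ U ∈ τ):
  U = ∅, X ∖ U = {x1, x2, x3} — both open, so U is clopen.
  U = {x1, x2, x3}, X ∖ U = ∅ — both open, so U is clopen.
Only trivial clopens (∅ and X) exist, so (X, τ) is connected.
Compute connected components by grouping points that agree on all clopens:
  component: {x1, x2, x3}


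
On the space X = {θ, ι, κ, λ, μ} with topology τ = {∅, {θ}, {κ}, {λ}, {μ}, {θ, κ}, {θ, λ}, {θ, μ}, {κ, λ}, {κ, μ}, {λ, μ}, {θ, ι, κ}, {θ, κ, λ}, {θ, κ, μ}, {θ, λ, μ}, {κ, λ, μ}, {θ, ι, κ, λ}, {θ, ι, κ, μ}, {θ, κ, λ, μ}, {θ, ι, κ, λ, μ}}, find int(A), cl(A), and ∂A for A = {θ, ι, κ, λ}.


int(A) = {θ, ι, κ, λ}, cl(A) = {θ, ι, κ, λ}, ∂A = ∅.

Closed sets in (X, τ) are complements of opens:
  closed(X, τ) = {∅, {ι}, {λ}, {μ}, {θ, ι}, {ι, κ}, {ι, λ}, {ι, μ}, {λ, μ}, {θ, ι, κ}, {θ, ι, λ}, {θ, ι, μ}, {ι, κ, λ}, {ι, κ, μ}, {ι, λ, μ}, {θ, ι, κ, λ}, {θ, ι, κ, μ}, {θ, ι, λ, μ}, {ι, κ, λ, μ}, {θ, ι, κ, λ, μ}}.
int(A) = ⋃ {U ∈ τ : U ⊆ A}. Opens contained in A: ∅, {θ}, {κ}, {λ}, {θ, κ}, {θ, λ}, {κ, λ}, {θ, ι, κ}, {θ, κ, λ}, {θ, ι, κ, λ}.
Taking the union of these: int(A) = {θ, ι, κ, λ}.
cl(A) = ⋂ {C closed : A ⊆ C}. Closed sets containing A: {θ, ι, κ, λ}, {θ, ι, κ, λ, μ}.
Intersecting these: cl(A) = {θ, ι, κ, λ}.
∂A = cl(A) ∖ int(A) = {θ, ι, κ, λ} ∖ {θ, ι, κ, λ} = ∅.
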